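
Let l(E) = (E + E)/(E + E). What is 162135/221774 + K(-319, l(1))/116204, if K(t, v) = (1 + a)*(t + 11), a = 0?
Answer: 426646117/585705134 ≈ 0.72843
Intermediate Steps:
l(E) = 1 (l(E) = (2*E)/((2*E)) = (2*E)*(1/(2*E)) = 1)
K(t, v) = 11 + t (K(t, v) = (1 + 0)*(t + 11) = 1*(11 + t) = 11 + t)
162135/221774 + K(-319, l(1))/116204 = 162135/221774 + (11 - 319)/116204 = 162135*(1/221774) - 308*1/116204 = 162135/221774 - 7/2641 = 426646117/585705134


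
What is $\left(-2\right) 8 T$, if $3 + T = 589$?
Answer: $-9376$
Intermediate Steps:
$T = 586$ ($T = -3 + 589 = 586$)
$\left(-2\right) 8 T = \left(-2\right) 8 \cdot 586 = \left(-16\right) 586 = -9376$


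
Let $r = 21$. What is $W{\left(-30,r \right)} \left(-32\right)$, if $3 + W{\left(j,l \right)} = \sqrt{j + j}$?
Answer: $96 - 64 i \sqrt{15} \approx 96.0 - 247.87 i$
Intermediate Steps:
$W{\left(j,l \right)} = -3 + \sqrt{2} \sqrt{j}$ ($W{\left(j,l \right)} = -3 + \sqrt{j + j} = -3 + \sqrt{2 j} = -3 + \sqrt{2} \sqrt{j}$)
$W{\left(-30,r \right)} \left(-32\right) = \left(-3 + \sqrt{2} \sqrt{-30}\right) \left(-32\right) = \left(-3 + \sqrt{2} i \sqrt{30}\right) \left(-32\right) = \left(-3 + 2 i \sqrt{15}\right) \left(-32\right) = 96 - 64 i \sqrt{15}$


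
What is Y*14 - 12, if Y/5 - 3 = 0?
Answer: 198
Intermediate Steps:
Y = 15 (Y = 15 + 5*0 = 15 + 0 = 15)
Y*14 - 12 = 15*14 - 12 = 210 - 12 = 198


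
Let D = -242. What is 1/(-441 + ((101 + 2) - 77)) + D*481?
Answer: -48306831/415 ≈ -1.1640e+5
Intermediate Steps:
1/(-441 + ((101 + 2) - 77)) + D*481 = 1/(-441 + ((101 + 2) - 77)) - 242*481 = 1/(-441 + (103 - 77)) - 116402 = 1/(-441 + 26) - 116402 = 1/(-415) - 116402 = -1/415 - 116402 = -48306831/415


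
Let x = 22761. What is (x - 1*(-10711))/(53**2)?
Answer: 33472/2809 ≈ 11.916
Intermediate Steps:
(x - 1*(-10711))/(53**2) = (22761 - 1*(-10711))/(53**2) = (22761 + 10711)/2809 = 33472*(1/2809) = 33472/2809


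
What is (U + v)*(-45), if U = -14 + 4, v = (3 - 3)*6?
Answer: 450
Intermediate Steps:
v = 0 (v = 0*6 = 0)
U = -10
(U + v)*(-45) = (-10 + 0)*(-45) = -10*(-45) = 450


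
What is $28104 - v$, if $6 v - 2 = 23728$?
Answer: $24149$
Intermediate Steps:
$v = 3955$ ($v = \frac{1}{3} + \frac{1}{6} \cdot 23728 = \frac{1}{3} + \frac{11864}{3} = 3955$)
$28104 - v = 28104 - 3955 = 24149$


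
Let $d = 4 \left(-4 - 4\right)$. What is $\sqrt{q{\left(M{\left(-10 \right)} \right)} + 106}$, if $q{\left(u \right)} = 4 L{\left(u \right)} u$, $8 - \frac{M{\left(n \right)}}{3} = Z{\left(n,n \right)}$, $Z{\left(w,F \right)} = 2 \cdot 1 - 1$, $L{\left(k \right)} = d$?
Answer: $i \sqrt{2582} \approx 50.813 i$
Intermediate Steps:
$d = -32$ ($d = 4 \left(-8\right) = -32$)
$L{\left(k \right)} = -32$
$Z{\left(w,F \right)} = 1$ ($Z{\left(w,F \right)} = 2 - 1 = 1$)
$M{\left(n \right)} = 21$ ($M{\left(n \right)} = 24 - 3 = 21$)
$q{\left(u \right)} = - 128 u$ ($q{\left(u \right)} = 4 \left(-32\right) u = - 128 u$)
$\sqrt{q{\left(M{\left(-10 \right)} \right)} + 106} = \sqrt{\left(-128\right) 21 + 106} = \sqrt{-2688 + 106} = \sqrt{-2582} = i \sqrt{2582}$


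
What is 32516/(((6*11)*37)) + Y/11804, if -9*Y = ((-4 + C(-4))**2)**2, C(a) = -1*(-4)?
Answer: 1478/111 ≈ 13.315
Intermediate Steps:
C(a) = 4
Y = 0 (Y = -(-4 + 4)**4/9 = -(0**2)**2/9 = -1/9*0**2 = -1/9*0 = 0)
32516/(((6*11)*37)) + Y/11804 = 32516/(((6*11)*37)) + 0/11804 = 32516/((66*37)) + 0*(1/11804) = 32516/2442 + 0 = 32516*(1/2442) + 0 = 1478/111 + 0 = 1478/111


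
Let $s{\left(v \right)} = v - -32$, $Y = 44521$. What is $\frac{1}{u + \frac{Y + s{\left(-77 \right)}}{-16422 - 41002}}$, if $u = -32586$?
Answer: $- \frac{14356}{467815735} \approx -3.0687 \cdot 10^{-5}$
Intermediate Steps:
$s{\left(v \right)} = 32 + v$ ($s{\left(v \right)} = v + 32 = 32 + v$)
$\frac{1}{u + \frac{Y + s{\left(-77 \right)}}{-16422 - 41002}} = \frac{1}{-32586 + \frac{44521 + \left(32 - 77\right)}{-16422 - 41002}} = \frac{1}{-32586 + \frac{44521 - 45}{-57424}} = \frac{1}{-32586 + 44476 \left(- \frac{1}{57424}\right)} = \frac{1}{-32586 - \frac{11119}{14356}} = \frac{1}{- \frac{467815735}{14356}} = - \frac{14356}{467815735}$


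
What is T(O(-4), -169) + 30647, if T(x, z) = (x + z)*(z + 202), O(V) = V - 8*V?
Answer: 25994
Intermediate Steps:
O(V) = -7*V (O(V) = V - 8*V = -7*V)
T(x, z) = (202 + z)*(x + z) (T(x, z) = (x + z)*(202 + z) = (202 + z)*(x + z))
T(O(-4), -169) + 30647 = ((-169)² + 202*(-7*(-4)) + 202*(-169) - 7*(-4)*(-169)) + 30647 = (28561 + 202*28 - 34138 + 28*(-169)) + 30647 = (28561 + 5656 - 34138 - 4732) + 30647 = -4653 + 30647 = 25994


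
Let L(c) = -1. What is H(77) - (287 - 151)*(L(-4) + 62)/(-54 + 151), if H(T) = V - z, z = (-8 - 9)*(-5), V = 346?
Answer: 17021/97 ≈ 175.47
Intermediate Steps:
z = 85 (z = -17*(-5) = 85)
H(T) = 261 (H(T) = 346 - 1*85 = 346 - 85 = 261)
H(77) - (287 - 151)*(L(-4) + 62)/(-54 + 151) = 261 - (287 - 151)*(-1 + 62)/(-54 + 151) = 261 - 136*61/97 = 261 - 1*8296/97 = 261 - 8296/97 = 17021/97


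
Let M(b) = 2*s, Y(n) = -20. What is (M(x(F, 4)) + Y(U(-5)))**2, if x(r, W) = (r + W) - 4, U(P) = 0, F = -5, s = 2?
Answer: 256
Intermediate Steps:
x(r, W) = -4 + W + r (x(r, W) = (W + r) - 4 = -4 + W + r)
M(b) = 4 (M(b) = 2*2 = 4)
(M(x(F, 4)) + Y(U(-5)))**2 = (4 - 20)**2 = (-16)**2 = 256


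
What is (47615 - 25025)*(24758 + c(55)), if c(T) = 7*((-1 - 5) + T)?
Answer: 567031590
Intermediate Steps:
c(T) = -42 + 7*T (c(T) = 7*(-6 + T) = -42 + 7*T)
(47615 - 25025)*(24758 + c(55)) = (47615 - 25025)*(24758 + (-42 + 7*55)) = 22590*(24758 + (-42 + 385)) = 22590*(24758 + 343) = 22590*25101 = 567031590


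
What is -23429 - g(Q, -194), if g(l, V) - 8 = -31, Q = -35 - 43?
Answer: -23406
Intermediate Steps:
Q = -78
g(l, V) = -23 (g(l, V) = 8 - 31 = -23)
-23429 - g(Q, -194) = -23429 - 1*(-23) = -23429 + 23 = -23406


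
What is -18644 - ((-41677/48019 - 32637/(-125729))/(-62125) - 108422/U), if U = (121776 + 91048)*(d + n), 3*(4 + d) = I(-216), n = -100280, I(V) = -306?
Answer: -14939904464805308693911232977/801325061837154236982600 ≈ -18644.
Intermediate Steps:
d = -106 (d = -4 + (⅓)*(-306) = -4 - 102 = -106)
U = -21364550064 (U = (121776 + 91048)*(-106 - 100280) = 212824*(-100386) = -21364550064)
-18644 - ((-41677/48019 - 32637/(-125729))/(-62125) - 108422/U) = -18644 - ((-41677/48019 - 32637/(-125729))/(-62125) - 108422/(-21364550064)) = -18644 - ((-41677*1/48019 - 32637*(-1/125729))*(-1/62125) - 108422*(-1/21364550064)) = -18644 - ((-41677/48019 + 32637/125729)*(-1/62125) + 54211/10682275032) = -18644 - (-3672811430/6037380851*(-1/62125) + 54211/10682275032) = -18644 - (734562286/75014457073675 + 54211/10682275032) = -18644 - 1*11913405099607638577/801325061837154236982600 = -18644 - 11913405099607638577/801325061837154236982600 = -14939904464805308693911232977/801325061837154236982600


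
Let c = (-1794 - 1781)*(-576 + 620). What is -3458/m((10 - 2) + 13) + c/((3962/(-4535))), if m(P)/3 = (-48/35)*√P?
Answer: 356677750/1981 + 8645*√21/216 ≈ 1.8023e+5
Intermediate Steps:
m(P) = -144*√P/35 (m(P) = 3*((-48/35)*√P) = 3*((-48*1/35)*√P) = 3*(-48*√P/35) = -144*√P/35)
c = -157300 (c = -3575*44 = -157300)
-3458/m((10 - 2) + 13) + c/((3962/(-4535))) = -3458*(-35/(144*√((10 - 2) + 13))) - 157300/(3962/(-4535)) = -3458*(-35/(144*√(8 + 13))) - 157300/(3962*(-1/4535)) = -3458*(-5*√21/432) - 157300/(-3962/4535) = -(-8645)*√21/216 - 157300*(-4535/3962) = 8645*√21/216 + 356677750/1981 = 356677750/1981 + 8645*√21/216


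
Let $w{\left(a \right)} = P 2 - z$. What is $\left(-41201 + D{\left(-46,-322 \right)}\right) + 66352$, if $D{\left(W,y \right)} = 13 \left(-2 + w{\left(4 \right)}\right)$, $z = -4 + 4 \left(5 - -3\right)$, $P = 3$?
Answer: $24839$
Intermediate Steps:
$z = 28$ ($z = -4 + 4 \left(5 + 3\right) = -4 + 4 \cdot 8 = -4 + 32 = 28$)
$w{\left(a \right)} = -22$ ($w{\left(a \right)} = 3 \cdot 2 - 28 = 6 - 28 = -22$)
$D{\left(W,y \right)} = -312$ ($D{\left(W,y \right)} = 13 \left(-2 - 22\right) = 13 \left(-24\right) = -312$)
$\left(-41201 + D{\left(-46,-322 \right)}\right) + 66352 = \left(-41201 - 312\right) + 66352 = -41513 + 66352 = 24839$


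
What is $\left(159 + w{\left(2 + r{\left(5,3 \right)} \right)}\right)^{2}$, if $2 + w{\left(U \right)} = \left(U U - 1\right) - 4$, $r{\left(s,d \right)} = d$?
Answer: $31329$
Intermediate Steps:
$w{\left(U \right)} = -7 + U^{2}$ ($w{\left(U \right)} = -2 + \left(\left(U U - 1\right) - 4\right) = -2 + \left(\left(U^{2} - 1\right) - 4\right) = -2 + \left(\left(-1 + U^{2}\right) - 4\right) = -2 + \left(-5 + U^{2}\right) = -7 + U^{2}$)
$\left(159 + w{\left(2 + r{\left(5,3 \right)} \right)}\right)^{2} = \left(159 - \left(7 - \left(2 + 3\right)^{2}\right)\right)^{2} = \left(159 - \left(7 - 5^{2}\right)\right)^{2} = \left(159 + \left(-7 + 25\right)\right)^{2} = \left(159 + 18\right)^{2} = 177^{2} = 31329$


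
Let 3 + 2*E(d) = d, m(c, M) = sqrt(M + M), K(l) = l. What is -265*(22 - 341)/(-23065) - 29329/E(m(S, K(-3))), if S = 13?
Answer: 270504819/23065 + 58658*I*sqrt(6)/15 ≈ 11728.0 + 9578.8*I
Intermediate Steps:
m(c, M) = sqrt(2)*sqrt(M) (m(c, M) = sqrt(2*M) = sqrt(2)*sqrt(M))
E(d) = -3/2 + d/2
-265*(22 - 341)/(-23065) - 29329/E(m(S, K(-3))) = -265*(22 - 341)/(-23065) - 29329/(-3/2 + (sqrt(2)*sqrt(-3))/2) = -265*(-319)*(-1/23065) - 29329/(-3/2 + (sqrt(2)*(I*sqrt(3)))/2) = 84535*(-1/23065) - 29329/(-3/2 + (I*sqrt(6))/2) = -16907/4613 - 29329/(-3/2 + I*sqrt(6)/2)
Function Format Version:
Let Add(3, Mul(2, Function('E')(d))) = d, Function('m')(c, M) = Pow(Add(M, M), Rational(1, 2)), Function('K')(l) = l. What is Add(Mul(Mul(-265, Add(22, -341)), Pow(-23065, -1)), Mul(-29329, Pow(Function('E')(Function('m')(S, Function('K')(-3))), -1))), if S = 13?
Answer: Add(Rational(270504819, 23065), Mul(Rational(58658, 15), I, Pow(6, Rational(1, 2)))) ≈ Add(11728., Mul(9578.8, I))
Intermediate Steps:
Function('m')(c, M) = Mul(Pow(2, Rational(1, 2)), Pow(M, Rational(1, 2))) (Function('m')(c, M) = Pow(Mul(2, M), Rational(1, 2)) = Mul(Pow(2, Rational(1, 2)), Pow(M, Rational(1, 2))))
Function('E')(d) = Add(Rational(-3, 2), Mul(Rational(1, 2), d))
Add(Mul(Mul(-265, Add(22, -341)), Pow(-23065, -1)), Mul(-29329, Pow(Function('E')(Function('m')(S, Function('K')(-3))), -1))) = Add(Mul(Mul(-265, Add(22, -341)), Pow(-23065, -1)), Mul(-29329, Pow(Add(Rational(-3, 2), Mul(Rational(1, 2), Mul(Pow(2, Rational(1, 2)), Pow(-3, Rational(1, 2))))), -1))) = Add(Mul(Mul(-265, -319), Rational(-1, 23065)), Mul(-29329, Pow(Add(Rational(-3, 2), Mul(Rational(1, 2), Mul(Pow(2, Rational(1, 2)), Mul(I, Pow(3, Rational(1, 2)))))), -1))) = Add(Mul(84535, Rational(-1, 23065)), Mul(-29329, Pow(Add(Rational(-3, 2), Mul(Rational(1, 2), Mul(I, Pow(6, Rational(1, 2))))), -1))) = Add(Rational(-16907, 4613), Mul(-29329, Pow(Add(Rational(-3, 2), Mul(Rational(1, 2), I, Pow(6, Rational(1, 2)))), -1)))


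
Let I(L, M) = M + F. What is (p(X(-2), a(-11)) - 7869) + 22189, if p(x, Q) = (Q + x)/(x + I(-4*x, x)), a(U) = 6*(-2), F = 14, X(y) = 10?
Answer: 243439/17 ≈ 14320.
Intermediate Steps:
a(U) = -12
I(L, M) = 14 + M (I(L, M) = M + 14 = 14 + M)
p(x, Q) = (Q + x)/(14 + 2*x) (p(x, Q) = (Q + x)/(x + (14 + x)) = (Q + x)/(14 + 2*x))
(p(X(-2), a(-11)) - 7869) + 22189 = ((-12 + 10)/(2*(7 + 10)) - 7869) + 22189 = ((½)*(-2)/17 - 7869) + 22189 = ((½)*(1/17)*(-2) - 7869) + 22189 = (-1/17 - 7869) + 22189 = -133774/17 + 22189 = 243439/17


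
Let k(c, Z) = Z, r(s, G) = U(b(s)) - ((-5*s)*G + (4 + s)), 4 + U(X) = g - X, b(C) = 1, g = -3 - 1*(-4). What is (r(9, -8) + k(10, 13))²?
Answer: 132496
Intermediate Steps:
g = 1 (g = -3 + 4 = 1)
U(X) = -3 - X (U(X) = -4 + (1 - X) = -3 - X)
r(s, G) = -8 - s + 5*G*s (r(s, G) = (-3 - 1*1) - ((-5*s)*G + (4 + s)) = (-3 - 1) - (-5*G*s + (4 + s)) = -4 - (4 + s - 5*G*s) = -4 + (-4 - s + 5*G*s) = -8 - s + 5*G*s)
(r(9, -8) + k(10, 13))² = ((-8 - 1*9 + 5*(-8)*9) + 13)² = ((-8 - 9 - 360) + 13)² = (-377 + 13)² = (-364)² = 132496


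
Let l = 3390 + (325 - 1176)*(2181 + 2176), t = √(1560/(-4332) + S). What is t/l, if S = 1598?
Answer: -2*√144187/70383923 ≈ -1.0790e-5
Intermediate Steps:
t = 2*√144187/19 (t = √(1560/(-4332) + 1598) = √(1560*(-1/4332) + 1598) = √(-130/361 + 1598) = √(576748/361) = 2*√144187/19 ≈ 39.970)
l = -3704417 (l = 3390 - 851*4357 = 3390 - 3707807 = -3704417)
t/l = (2*√144187/19)/(-3704417) = (2*√144187/19)*(-1/3704417) = -2*√144187/70383923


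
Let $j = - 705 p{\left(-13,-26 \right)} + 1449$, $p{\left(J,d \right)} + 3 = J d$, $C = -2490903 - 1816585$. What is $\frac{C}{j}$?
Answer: $\frac{2153744}{117363} \approx 18.351$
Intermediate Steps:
$C = -4307488$ ($C = -2490903 - 1816585 = -4307488$)
$p{\left(J,d \right)} = -3 + J d$
$j = -234726$ ($j = - 705 \left(-3 - -338\right) + 1449 = - 705 \left(-3 + 338\right) + 1449 = \left(-705\right) 335 + 1449 = -236175 + 1449 = -234726$)
$\frac{C}{j} = - \frac{4307488}{-234726} = \left(-4307488\right) \left(- \frac{1}{234726}\right) = \frac{2153744}{117363}$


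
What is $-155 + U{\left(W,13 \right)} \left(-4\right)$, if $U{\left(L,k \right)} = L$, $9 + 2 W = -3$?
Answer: $-131$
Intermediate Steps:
$W = -6$ ($W = - \frac{9}{2} + \frac{1}{2} \left(-3\right) = - \frac{9}{2} - \frac{3}{2} = -6$)
$-155 + U{\left(W,13 \right)} \left(-4\right) = -155 - -24 = -155 + 24 = -131$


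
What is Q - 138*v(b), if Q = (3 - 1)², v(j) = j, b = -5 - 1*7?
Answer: 1660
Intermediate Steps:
b = -12 (b = -5 - 7 = -12)
Q = 4 (Q = 2² = 4)
Q - 138*v(b) = 4 - 138*(-12) = 4 + 1656 = 1660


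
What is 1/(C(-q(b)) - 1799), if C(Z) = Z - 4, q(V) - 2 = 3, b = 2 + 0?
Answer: -1/1808 ≈ -0.00055310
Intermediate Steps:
b = 2
q(V) = 5 (q(V) = 2 + 3 = 5)
C(Z) = -4 + Z
1/(C(-q(b)) - 1799) = 1/((-4 - 1*5) - 1799) = 1/((-4 - 5) - 1799) = 1/(-9 - 1799) = 1/(-1808) = -1/1808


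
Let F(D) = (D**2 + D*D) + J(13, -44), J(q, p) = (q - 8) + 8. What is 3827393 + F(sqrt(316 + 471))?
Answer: 3828980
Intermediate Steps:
J(q, p) = q (J(q, p) = (-8 + q) + 8 = q)
F(D) = 13 + 2*D**2 (F(D) = (D**2 + D*D) + 13 = (D**2 + D**2) + 13 = 2*D**2 + 13 = 13 + 2*D**2)
3827393 + F(sqrt(316 + 471)) = 3827393 + (13 + 2*(sqrt(316 + 471))**2) = 3827393 + (13 + 2*(sqrt(787))**2) = 3827393 + (13 + 2*787) = 3827393 + (13 + 1574) = 3827393 + 1587 = 3828980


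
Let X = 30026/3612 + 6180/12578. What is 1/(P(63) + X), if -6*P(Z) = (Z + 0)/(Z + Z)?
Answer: 22715868/198101605 ≈ 0.11467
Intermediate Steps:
P(Z) = -1/12 (P(Z) = -(Z + 0)/(6*(Z + Z)) = -Z/(6*(2*Z)) = -Z*1/(2*Z)/6 = -1/6*1/2 = -1/12)
X = 99997297/11357934 (X = 30026*(1/3612) + 6180*(1/12578) = 15013/1806 + 3090/6289 = 99997297/11357934 ≈ 8.8042)
1/(P(63) + X) = 1/(-1/12 + 99997297/11357934) = 1/(198101605/22715868) = 22715868/198101605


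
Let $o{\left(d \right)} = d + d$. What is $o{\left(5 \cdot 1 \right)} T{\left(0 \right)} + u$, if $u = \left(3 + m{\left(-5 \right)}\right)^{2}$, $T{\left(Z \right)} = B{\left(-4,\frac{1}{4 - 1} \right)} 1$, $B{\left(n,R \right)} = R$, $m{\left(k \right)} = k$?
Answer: $\frac{22}{3} \approx 7.3333$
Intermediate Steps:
$T{\left(Z \right)} = \frac{1}{3}$ ($T{\left(Z \right)} = \frac{1}{4 - 1} \cdot 1 = \frac{1}{3} \cdot 1 = \frac{1}{3}$)
$u = 4$ ($u = \left(3 - 5\right)^{2} = \left(-2\right)^{2} = 4$)
$o{\left(d \right)} = 2 d$
$o{\left(5 \cdot 1 \right)} T{\left(0 \right)} + u = 2 \cdot 5 \cdot 1 \cdot \frac{1}{3} + 4 = 2 \cdot 5 \cdot \frac{1}{3} + 4 = 10 \cdot \frac{1}{3} + 4 = \frac{10}{3} + 4 = \frac{22}{3}$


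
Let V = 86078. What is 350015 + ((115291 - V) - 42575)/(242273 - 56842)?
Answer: 64903618103/185431 ≈ 3.5002e+5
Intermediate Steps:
350015 + ((115291 - V) - 42575)/(242273 - 56842) = 350015 + ((115291 - 1*86078) - 42575)/(242273 - 56842) = 350015 + ((115291 - 86078) - 42575)/185431 = 350015 + (29213 - 42575)*(1/185431) = 350015 - 13362*1/185431 = 350015 - 13362/185431 = 64903618103/185431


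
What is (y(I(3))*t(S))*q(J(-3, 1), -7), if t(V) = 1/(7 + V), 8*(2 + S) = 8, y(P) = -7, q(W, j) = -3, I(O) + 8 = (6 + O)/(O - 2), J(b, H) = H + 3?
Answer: 7/2 ≈ 3.5000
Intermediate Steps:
J(b, H) = 3 + H
I(O) = -8 + (6 + O)/(-2 + O) (I(O) = -8 + (6 + O)/(O - 2) = -8 + (6 + O)/(-2 + O))
S = -1 (S = -2 + (⅛)*8 = -2 + 1 = -1)
(y(I(3))*t(S))*q(J(-3, 1), -7) = -7/(7 - 1)*(-3) = -7/6*(-3) = 7/2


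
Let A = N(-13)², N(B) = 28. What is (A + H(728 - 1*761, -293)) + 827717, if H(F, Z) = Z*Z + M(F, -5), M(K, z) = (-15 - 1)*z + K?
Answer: 914397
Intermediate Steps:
M(K, z) = K - 16*z (M(K, z) = -16*z + K = K - 16*z)
A = 784 (A = 28² = 784)
H(F, Z) = 80 + F + Z² (H(F, Z) = Z*Z + (F - 16*(-5)) = Z² + (F + 80) = Z² + (80 + F) = 80 + F + Z²)
(A + H(728 - 1*761, -293)) + 827717 = (784 + (80 + (728 - 1*761) + (-293)²)) + 827717 = (784 + (80 + (728 - 761) + 85849)) + 827717 = (784 + (80 - 33 + 85849)) + 827717 = (784 + 85896) + 827717 = 86680 + 827717 = 914397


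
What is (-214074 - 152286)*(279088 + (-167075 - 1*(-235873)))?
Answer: -127451514960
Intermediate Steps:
(-214074 - 152286)*(279088 + (-167075 - 1*(-235873))) = -366360*(279088 + (-167075 + 235873)) = -366360*(279088 + 68798) = -366360*347886 = -127451514960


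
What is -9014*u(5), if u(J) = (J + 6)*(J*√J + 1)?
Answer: -99154 - 495770*√5 ≈ -1.2077e+6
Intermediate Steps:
u(J) = (1 + J^(3/2))*(6 + J) (u(J) = (6 + J)*(J^(3/2) + 1) = (6 + J)*(1 + J^(3/2)) = (1 + J^(3/2))*(6 + J))
-9014*u(5) = -9014*(6 + 5 + 5^(5/2) + 6*5^(3/2)) = -9014*(6 + 5 + 25*√5 + 6*(5*√5)) = -9014*(6 + 5 + 25*√5 + 30*√5) = -9014*(11 + 55*√5) = -99154 - 495770*√5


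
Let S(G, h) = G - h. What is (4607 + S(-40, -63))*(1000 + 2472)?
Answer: 16075360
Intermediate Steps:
(4607 + S(-40, -63))*(1000 + 2472) = (4607 + (-40 - 1*(-63)))*(1000 + 2472) = (4607 + (-40 + 63))*3472 = (4607 + 23)*3472 = 4630*3472 = 16075360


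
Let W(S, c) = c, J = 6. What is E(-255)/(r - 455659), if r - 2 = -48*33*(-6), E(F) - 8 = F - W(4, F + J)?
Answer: -2/446153 ≈ -4.4828e-6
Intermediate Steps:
E(F) = 2 (E(F) = 8 + (F - (F + 6)) = 8 + (F - (6 + F)) = 8 + (F + (-6 - F)) = 8 - 6 = 2)
r = 9506 (r = 2 - 48*33*(-6) = 2 - 1584*(-6) = 2 + 9504 = 9506)
E(-255)/(r - 455659) = 2/(9506 - 455659) = 2/(-446153) = 2*(-1/446153) = -2/446153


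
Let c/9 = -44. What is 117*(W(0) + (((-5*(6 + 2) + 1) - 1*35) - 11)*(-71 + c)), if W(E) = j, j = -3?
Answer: 4643964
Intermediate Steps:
W(E) = -3
c = -396 (c = 9*(-44) = -396)
117*(W(0) + (((-5*(6 + 2) + 1) - 1*35) - 11)*(-71 + c)) = 117*(-3 + (((-5*(6 + 2) + 1) - 1*35) - 11)*(-71 - 396)) = 117*(-3 + (((-5*8 + 1) - 35) - 11)*(-467)) = 117*(-3 + (((-40 + 1) - 35) - 11)*(-467)) = 117*(-3 + ((-39 - 35) - 11)*(-467)) = 117*(-3 + (-74 - 11)*(-467)) = 117*(-3 - 85*(-467)) = 117*(-3 + 39695) = 117*39692 = 4643964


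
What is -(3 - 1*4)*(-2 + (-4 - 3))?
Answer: -9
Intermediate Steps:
-(3 - 1*4)*(-2 + (-4 - 3)) = -(3 - 4)*(-2 - 7) = -(-1)*(-9) = -1*9 = -9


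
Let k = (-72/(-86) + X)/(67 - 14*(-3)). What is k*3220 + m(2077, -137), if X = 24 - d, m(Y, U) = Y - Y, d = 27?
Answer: -299460/4687 ≈ -63.892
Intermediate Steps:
m(Y, U) = 0
X = -3 (X = 24 - 1*27 = 24 - 27 = -3)
k = -93/4687 (k = (-72/(-86) - 3)/(67 - 14*(-3)) = (-72*(-1/86) - 3)/(67 + 42) = (36/43 - 3)/109 = -93/43*1/109 = -93/4687 ≈ -0.019842)
k*3220 + m(2077, -137) = -93/4687*3220 + 0 = -299460/4687 + 0 = -299460/4687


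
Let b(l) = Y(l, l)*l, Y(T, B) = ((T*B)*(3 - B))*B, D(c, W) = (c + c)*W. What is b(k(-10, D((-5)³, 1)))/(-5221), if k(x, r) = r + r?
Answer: -31437500000000/5221 ≈ -6.0214e+9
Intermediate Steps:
D(c, W) = 2*W*c (D(c, W) = (2*c)*W = 2*W*c)
k(x, r) = 2*r
Y(T, B) = T*B²*(3 - B) (Y(T, B) = ((B*T)*(3 - B))*B = (B*T*(3 - B))*B = T*B²*(3 - B))
b(l) = l⁴*(3 - l) (b(l) = (l*l²*(3 - l))*l = (l³*(3 - l))*l = l⁴*(3 - l))
b(k(-10, D((-5)³, 1)))/(-5221) = ((2*(2*1*(-5)³))⁴*(3 - 2*2*1*(-5)³))/(-5221) = ((2*(2*1*(-125)))⁴*(3 - 2*2*1*(-125)))*(-1/5221) = ((2*(-250))⁴*(3 - 2*(-250)))*(-1/5221) = ((-500)⁴*(3 - 1*(-500)))*(-1/5221) = (62500000000*(3 + 500))*(-1/5221) = (62500000000*503)*(-1/5221) = 31437500000000*(-1/5221) = -31437500000000/5221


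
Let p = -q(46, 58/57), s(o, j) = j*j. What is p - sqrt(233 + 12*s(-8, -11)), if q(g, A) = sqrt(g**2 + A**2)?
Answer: -sqrt(1685) - 2*sqrt(1719562)/57 ≈ -87.060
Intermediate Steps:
q(g, A) = sqrt(A**2 + g**2)
s(o, j) = j**2
p = -2*sqrt(1719562)/57 (p = -sqrt((58/57)**2 + 46**2) = -sqrt((58*(1/57))**2 + 2116) = -sqrt((58/57)**2 + 2116) = -sqrt(3364/3249 + 2116) = -sqrt(6878248/3249) = -2*sqrt(1719562)/57 ≈ -46.011)
p - sqrt(233 + 12*s(-8, -11)) = -2*sqrt(1719562)/57 - sqrt(233 + 12*(-11)**2) = -2*sqrt(1719562)/57 - sqrt(233 + 12*121) = -2*sqrt(1719562)/57 - sqrt(233 + 1452) = -2*sqrt(1719562)/57 - sqrt(1685) = -sqrt(1685) - 2*sqrt(1719562)/57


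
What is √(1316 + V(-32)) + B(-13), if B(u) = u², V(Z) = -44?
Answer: 169 + 2*√318 ≈ 204.67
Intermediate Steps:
√(1316 + V(-32)) + B(-13) = √(1316 - 44) + (-13)² = √1272 + 169 = 2*√318 + 169 = 169 + 2*√318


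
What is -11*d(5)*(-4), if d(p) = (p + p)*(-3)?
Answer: -1320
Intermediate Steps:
d(p) = -6*p (d(p) = (2*p)*(-3) = -6*p)
-11*d(5)*(-4) = -(-66)*5*(-4) = -11*(-30)*(-4) = 330*(-4) = -1320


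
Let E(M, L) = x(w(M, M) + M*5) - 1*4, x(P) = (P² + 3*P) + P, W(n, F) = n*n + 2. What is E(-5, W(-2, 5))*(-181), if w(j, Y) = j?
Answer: -140456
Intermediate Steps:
W(n, F) = 2 + n² (W(n, F) = n² + 2 = 2 + n²)
x(P) = P² + 4*P
E(M, L) = -4 + 6*M*(4 + 6*M) (E(M, L) = (M + M*5)*(4 + (M + M*5)) - 1*4 = (M + 5*M)*(4 + (M + 5*M)) - 4 = (6*M)*(4 + 6*M) - 4 = 6*M*(4 + 6*M) - 4 = -4 + 6*M*(4 + 6*M))
E(-5, W(-2, 5))*(-181) = (-4 + 24*(-5) + 36*(-5)²)*(-181) = (-4 - 120 + 36*25)*(-181) = (-4 - 120 + 900)*(-181) = 776*(-181) = -140456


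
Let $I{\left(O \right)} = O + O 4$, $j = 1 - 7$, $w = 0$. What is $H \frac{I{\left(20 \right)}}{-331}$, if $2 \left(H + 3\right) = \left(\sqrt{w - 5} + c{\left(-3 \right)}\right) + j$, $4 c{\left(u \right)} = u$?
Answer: $\frac{1275}{662} - \frac{50 i \sqrt{5}}{331} \approx 1.926 - 0.33777 i$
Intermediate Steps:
$j = -6$ ($j = 1 - 7 = -6$)
$c{\left(u \right)} = \frac{u}{4}$
$I{\left(O \right)} = 5 O$ ($I{\left(O \right)} = O + 4 O = 5 O$)
$H = - \frac{51}{8} + \frac{i \sqrt{5}}{2}$ ($H = -3 + \frac{\left(\sqrt{0 - 5} + \frac{1}{4} \left(-3\right)\right) - 6}{2} = -3 + \frac{\left(\sqrt{-5} - \frac{3}{4}\right) - 6}{2} = -3 + \frac{\left(i \sqrt{5} - \frac{3}{4}\right) - 6}{2} = -3 + \frac{\left(- \frac{3}{4} + i \sqrt{5}\right) - 6}{2} = -3 + \frac{- \frac{27}{4} + i \sqrt{5}}{2} = -3 - \left(\frac{27}{8} - \frac{i \sqrt{5}}{2}\right) = - \frac{51}{8} + \frac{i \sqrt{5}}{2} \approx -6.375 + 1.118 i$)
$H \frac{I{\left(20 \right)}}{-331} = \left(- \frac{51}{8} + \frac{i \sqrt{5}}{2}\right) \frac{5 \cdot 20}{-331} = \left(- \frac{51}{8} + \frac{i \sqrt{5}}{2}\right) 100 \left(- \frac{1}{331}\right) = \left(- \frac{51}{8} + \frac{i \sqrt{5}}{2}\right) \left(- \frac{100}{331}\right) = \frac{1275}{662} - \frac{50 i \sqrt{5}}{331}$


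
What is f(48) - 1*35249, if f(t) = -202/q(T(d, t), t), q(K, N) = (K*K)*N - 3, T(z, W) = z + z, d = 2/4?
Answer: -1586407/45 ≈ -35254.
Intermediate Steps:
d = ½ (d = 2*(¼) = ½ ≈ 0.50000)
T(z, W) = 2*z
q(K, N) = -3 + N*K² (q(K, N) = K²*N - 3 = N*K² - 3 = -3 + N*K²)
f(t) = -202/(-3 + t) (f(t) = -202/(-3 + t*(2*(½))²) = -202/(-3 + t*1²) = -202/(-3 + t*1) = -202/(-3 + t))
f(48) - 1*35249 = -202/(-3 + 48) - 1*35249 = -202/45 - 35249 = -1586407/45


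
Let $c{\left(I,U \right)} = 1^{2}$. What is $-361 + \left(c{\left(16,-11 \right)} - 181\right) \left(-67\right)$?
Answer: $11699$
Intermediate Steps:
$c{\left(I,U \right)} = 1$
$-361 + \left(c{\left(16,-11 \right)} - 181\right) \left(-67\right) = -361 + \left(1 - 181\right) \left(-67\right) = -361 - -12060 = -361 + 12060 = 11699$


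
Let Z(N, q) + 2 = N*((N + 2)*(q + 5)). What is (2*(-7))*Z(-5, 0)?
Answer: -1022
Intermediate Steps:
Z(N, q) = -2 + N*(2 + N)*(5 + q) (Z(N, q) = -2 + N*((N + 2)*(q + 5)) = -2 + N*((2 + N)*(5 + q)) = -2 + N*(2 + N)*(5 + q))
(2*(-7))*Z(-5, 0) = (2*(-7))*(-2 + 5*(-5)**2 + 10*(-5) + 0*(-5)**2 + 2*(-5)*0) = -14*(-2 + 5*25 - 50 + 0*25 + 0) = -14*(-2 + 125 - 50 + 0 + 0) = -14*73 = -1022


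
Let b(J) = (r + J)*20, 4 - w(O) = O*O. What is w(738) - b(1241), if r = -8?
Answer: -569300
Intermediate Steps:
w(O) = 4 - O**2 (w(O) = 4 - O*O = 4 - O**2)
b(J) = -160 + 20*J (b(J) = (-8 + J)*20 = -160 + 20*J)
w(738) - b(1241) = (4 - 1*738**2) - (-160 + 20*1241) = (4 - 1*544644) - (-160 + 24820) = (4 - 544644) - 1*24660 = -544640 - 24660 = -569300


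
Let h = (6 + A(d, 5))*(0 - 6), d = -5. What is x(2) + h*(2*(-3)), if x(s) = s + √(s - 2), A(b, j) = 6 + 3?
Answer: 542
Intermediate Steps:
A(b, j) = 9
h = -90 (h = (6 + 9)*(0 - 6) = 15*(-6) = -90)
x(s) = s + √(-2 + s)
x(2) + h*(2*(-3)) = (2 + √(-2 + 2)) - 180*(-3) = (2 + √0) - 90*(-6) = (2 + 0) + 540 = 2 + 540 = 542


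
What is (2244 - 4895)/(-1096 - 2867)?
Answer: 2651/3963 ≈ 0.66894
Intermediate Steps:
(2244 - 4895)/(-1096 - 2867) = -2651/(-3963) = -2651*(-1/3963) = 2651/3963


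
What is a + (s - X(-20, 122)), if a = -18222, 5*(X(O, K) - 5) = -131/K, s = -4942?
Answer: -14132959/610 ≈ -23169.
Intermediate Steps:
X(O, K) = 5 - 131/(5*K) (X(O, K) = 5 + (-131/K)/5 = 5 - 131/(5*K))
a + (s - X(-20, 122)) = -18222 + (-4942 - (5 - 131/5/122)) = -18222 + (-4942 - (5 - 131/5*1/122)) = -18222 + (-4942 - (5 - 131/610)) = -18222 + (-4942 - 1*2919/610) = -18222 + (-4942 - 2919/610) = -18222 - 3017539/610 = -14132959/610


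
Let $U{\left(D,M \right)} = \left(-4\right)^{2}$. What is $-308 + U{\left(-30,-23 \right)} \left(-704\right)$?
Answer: $-11572$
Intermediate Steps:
$U{\left(D,M \right)} = 16$
$-308 + U{\left(-30,-23 \right)} \left(-704\right) = -308 + 16 \left(-704\right) = -308 - 11264 = -11572$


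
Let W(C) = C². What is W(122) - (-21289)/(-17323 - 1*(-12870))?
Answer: 1086183/73 ≈ 14879.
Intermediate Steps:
W(122) - (-21289)/(-17323 - 1*(-12870)) = 122² - (-21289)/(-17323 - 1*(-12870)) = 14884 - (-21289)/(-17323 + 12870) = 14884 - (-21289)/(-4453) = 14884 - (-21289)*(-1)/4453 = 14884 - 1*349/73 = 14884 - 349/73 = 1086183/73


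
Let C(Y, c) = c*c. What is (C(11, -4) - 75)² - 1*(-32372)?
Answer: 35853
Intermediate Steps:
C(Y, c) = c²
(C(11, -4) - 75)² - 1*(-32372) = ((-4)² - 75)² - 1*(-32372) = (16 - 75)² + 32372 = (-59)² + 32372 = 3481 + 32372 = 35853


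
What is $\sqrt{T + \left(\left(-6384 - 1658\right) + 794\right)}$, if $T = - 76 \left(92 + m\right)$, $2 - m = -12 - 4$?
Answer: $2 i \sqrt{3902} \approx 124.93 i$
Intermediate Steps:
$m = 18$ ($m = 2 - \left(-12 - 4\right) = 2 - -16 = 2 + 16 = 18$)
$T = -8360$ ($T = - 76 \left(92 + 18\right) = \left(-76\right) 110 = -8360$)
$\sqrt{T + \left(\left(-6384 - 1658\right) + 794\right)} = \sqrt{-8360 + \left(\left(-6384 - 1658\right) + 794\right)} = \sqrt{-8360 + \left(-8042 + 794\right)} = \sqrt{-8360 - 7248} = \sqrt{-15608} = 2 i \sqrt{3902}$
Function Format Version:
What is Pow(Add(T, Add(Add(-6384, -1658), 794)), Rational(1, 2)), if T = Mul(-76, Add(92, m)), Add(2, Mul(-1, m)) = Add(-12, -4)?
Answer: Mul(2, I, Pow(3902, Rational(1, 2))) ≈ Mul(124.93, I)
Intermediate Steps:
m = 18 (m = Add(2, Mul(-1, Add(-12, -4))) = Add(2, Mul(-1, -16)) = Add(2, 16) = 18)
T = -8360 (T = Mul(-76, Add(92, 18)) = Mul(-76, 110) = -8360)
Pow(Add(T, Add(Add(-6384, -1658), 794)), Rational(1, 2)) = Pow(Add(-8360, Add(Add(-6384, -1658), 794)), Rational(1, 2)) = Pow(Add(-8360, Add(-8042, 794)), Rational(1, 2)) = Pow(Add(-8360, -7248), Rational(1, 2)) = Pow(-15608, Rational(1, 2)) = Mul(2, I, Pow(3902, Rational(1, 2)))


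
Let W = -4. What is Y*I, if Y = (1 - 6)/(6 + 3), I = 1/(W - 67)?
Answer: 5/639 ≈ 0.0078247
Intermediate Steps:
I = -1/71 (I = 1/(-4 - 67) = 1/(-71) = -1/71 ≈ -0.014085)
Y = -5/9 ≈ -0.55556
Y*I = -5/9*(-1/71) = 5/639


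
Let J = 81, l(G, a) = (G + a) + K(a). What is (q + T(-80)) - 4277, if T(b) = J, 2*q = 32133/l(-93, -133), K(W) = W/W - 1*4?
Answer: -1953901/458 ≈ -4266.2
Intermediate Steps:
K(W) = -3 (K(W) = 1 - 4 = -3)
l(G, a) = -3 + G + a (l(G, a) = (G + a) - 3 = -3 + G + a)
q = -32133/458 (q = (32133/(-3 - 93 - 133))/2 = (32133/(-229))/2 = (32133*(-1/229))/2 = (1/2)*(-32133/229) = -32133/458 ≈ -70.159)
T(b) = 81
(q + T(-80)) - 4277 = (-32133/458 + 81) - 4277 = 4965/458 - 4277 = -1953901/458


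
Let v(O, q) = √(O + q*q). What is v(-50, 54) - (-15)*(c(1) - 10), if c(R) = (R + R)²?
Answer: -90 + √2866 ≈ -36.465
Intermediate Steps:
c(R) = 4*R² (c(R) = (2*R)² = 4*R²)
v(O, q) = √(O + q²)
v(-50, 54) - (-15)*(c(1) - 10) = √(-50 + 54²) - (-15)*(4*1² - 10) = √(-50 + 2916) - (-15)*(4*1 - 10) = √2866 - (-15)*(4 - 10) = √2866 - (-15)*(-6) = √2866 - 1*90 = √2866 - 90 = -90 + √2866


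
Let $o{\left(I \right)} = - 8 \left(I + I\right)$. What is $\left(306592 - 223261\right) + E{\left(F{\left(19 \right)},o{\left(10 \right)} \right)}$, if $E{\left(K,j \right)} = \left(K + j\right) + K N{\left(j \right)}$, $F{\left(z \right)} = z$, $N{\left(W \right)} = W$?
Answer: $80150$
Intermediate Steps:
$o{\left(I \right)} = - 16 I$ ($o{\left(I \right)} = - 8 \cdot 2 I = - 16 I$)
$E{\left(K,j \right)} = K + j + K j$ ($E{\left(K,j \right)} = \left(K + j\right) + K j = K + j + K j$)
$\left(306592 - 223261\right) + E{\left(F{\left(19 \right)},o{\left(10 \right)} \right)} = \left(306592 - 223261\right) + \left(19 - 160 + 19 \left(\left(-16\right) 10\right)\right) = 83331 + \left(19 - 160 + 19 \left(-160\right)\right) = 83331 - 3181 = 80150$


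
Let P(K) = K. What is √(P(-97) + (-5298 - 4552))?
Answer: 7*I*√203 ≈ 99.735*I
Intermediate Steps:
√(P(-97) + (-5298 - 4552)) = √(-97 + (-5298 - 4552)) = √(-97 - 9850) = √(-9947) = 7*I*√203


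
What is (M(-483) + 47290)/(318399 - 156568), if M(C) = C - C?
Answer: 47290/161831 ≈ 0.29222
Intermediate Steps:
M(C) = 0
(M(-483) + 47290)/(318399 - 156568) = (0 + 47290)/(318399 - 156568) = 47290/161831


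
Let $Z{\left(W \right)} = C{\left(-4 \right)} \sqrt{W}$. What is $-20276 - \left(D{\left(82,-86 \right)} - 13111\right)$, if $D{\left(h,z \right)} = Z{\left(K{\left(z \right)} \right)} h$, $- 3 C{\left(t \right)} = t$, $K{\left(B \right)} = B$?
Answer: $-7165 - \frac{328 i \sqrt{86}}{3} \approx -7165.0 - 1013.9 i$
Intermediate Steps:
$C{\left(t \right)} = - \frac{t}{3}$
$Z{\left(W \right)} = \frac{4 \sqrt{W}}{3}$ ($Z{\left(W \right)} = \left(- \frac{1}{3}\right) \left(-4\right) \sqrt{W} = \frac{4 \sqrt{W}}{3}$)
$D{\left(h,z \right)} = \frac{4 h \sqrt{z}}{3}$ ($D{\left(h,z \right)} = \frac{4 \sqrt{z}}{3} h = \frac{4 h \sqrt{z}}{3}$)
$-20276 - \left(D{\left(82,-86 \right)} - 13111\right) = -20276 - \left(\frac{4}{3} \cdot 82 \sqrt{-86} - 13111\right) = -20276 - \left(\frac{4}{3} \cdot 82 i \sqrt{86} - 13111\right) = -20276 - \left(\frac{328 i \sqrt{86}}{3} - 13111\right) = -20276 - \left(-13111 + \frac{328 i \sqrt{86}}{3}\right) = -20276 + \left(13111 - \frac{328 i \sqrt{86}}{3}\right) = -7165 - \frac{328 i \sqrt{86}}{3}$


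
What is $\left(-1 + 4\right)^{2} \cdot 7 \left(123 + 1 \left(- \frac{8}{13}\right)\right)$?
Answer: $\frac{100233}{13} \approx 7710.2$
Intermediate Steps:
$\left(-1 + 4\right)^{2} \cdot 7 \left(123 + 1 \left(- \frac{8}{13}\right)\right) = 3^{2} \cdot 7 \left(123 + 1 \left(\left(-8\right) \frac{1}{13}\right)\right) = 9 \cdot 7 \left(123 + 1 \left(- \frac{8}{13}\right)\right) = 63 \left(123 - \frac{8}{13}\right) = 63 \cdot \frac{1591}{13} = \frac{100233}{13}$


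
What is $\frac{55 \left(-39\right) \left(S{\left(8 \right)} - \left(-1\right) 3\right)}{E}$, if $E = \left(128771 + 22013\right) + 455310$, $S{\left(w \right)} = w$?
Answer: $- \frac{23595}{606094} \approx -0.03893$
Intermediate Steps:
$E = 606094$ ($E = 150784 + 455310 = 606094$)
$\frac{55 \left(-39\right) \left(S{\left(8 \right)} - \left(-1\right) 3\right)}{E} = \frac{55 \left(-39\right) \left(8 - \left(-1\right) 3\right)}{606094} = - 2145 \left(8 - -3\right) \frac{1}{606094} = - 2145 \left(8 + 3\right) \frac{1}{606094} = \left(-2145\right) 11 \cdot \frac{1}{606094} = \left(-23595\right) \frac{1}{606094} = - \frac{23595}{606094}$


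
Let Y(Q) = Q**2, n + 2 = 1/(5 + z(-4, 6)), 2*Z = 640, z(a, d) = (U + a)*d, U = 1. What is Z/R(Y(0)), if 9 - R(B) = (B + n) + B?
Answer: 260/9 ≈ 28.889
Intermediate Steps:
z(a, d) = d*(1 + a) (z(a, d) = (1 + a)*d = d*(1 + a))
Z = 320 (Z = (1/2)*640 = 320)
n = -27/13 (n = -2 + 1/(5 + 6*(1 - 4)) = -2 + 1/(5 + 6*(-3)) = -2 + 1/(5 - 18) = -2 + 1/(-13) = -2 - 1/13 = -27/13 ≈ -2.0769)
R(B) = 144/13 - 2*B (R(B) = 9 - ((B - 27/13) + B) = 9 - ((-27/13 + B) + B) = 9 - (-27/13 + 2*B) = 9 + (27/13 - 2*B) = 144/13 - 2*B)
Z/R(Y(0)) = 320/(144/13 - 2*0**2) = 320/(144/13 - 2*0) = 320/(144/13 + 0) = 320/(144/13) = 320*(13/144) = 260/9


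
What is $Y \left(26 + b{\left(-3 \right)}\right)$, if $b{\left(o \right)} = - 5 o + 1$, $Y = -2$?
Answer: $-84$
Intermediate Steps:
$b{\left(o \right)} = 1 - 5 o$
$Y \left(26 + b{\left(-3 \right)}\right) = - 2 \left(26 + \left(1 - -15\right)\right) = - 2 \left(26 + \left(1 + 15\right)\right) = - 2 \left(26 + 16\right) = \left(-2\right) 42 = -84$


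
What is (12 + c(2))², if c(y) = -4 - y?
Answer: 36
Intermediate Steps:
(12 + c(2))² = (12 + (-4 - 1*2))² = (12 + (-4 - 2))² = (12 - 6)² = 6² = 36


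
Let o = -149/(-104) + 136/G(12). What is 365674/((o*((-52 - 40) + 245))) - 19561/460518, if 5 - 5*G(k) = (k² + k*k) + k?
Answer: -344438367289667/125722795554 ≈ -2739.7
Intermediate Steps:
G(k) = 1 - 2*k²/5 - k/5 (G(k) = 1 - ((k² + k*k) + k)/5 = 1 - ((k² + k²) + k)/5 = 1 - (2*k² + k)/5 = 1 - (k + 2*k²)/5 = 1 + (-2*k²/5 - k/5) = 1 - 2*k²/5 - k/5)
o = -5353/6136 (o = -149/(-104) + 136/(1 - ⅖*12² - ⅕*12) = -149*(-1/104) + 136/(1 - ⅖*144 - 12/5) = 149/104 + 136/(1 - 288/5 - 12/5) = 149/104 + 136/(-59) = 149/104 + 136*(-1/59) = 149/104 - 136/59 = -5353/6136 ≈ -0.87239)
365674/((o*((-52 - 40) + 245))) - 19561/460518 = 365674/((-5353*((-52 - 40) + 245)/6136)) - 19561/460518 = 365674/((-5353*(-92 + 245)/6136)) - 19561*1/460518 = 365674/((-5353/6136*153)) - 19561/460518 = 365674/(-819009/6136) - 19561/460518 = 365674*(-6136/819009) - 19561/460518 = -2243775664/819009 - 19561/460518 = -344438367289667/125722795554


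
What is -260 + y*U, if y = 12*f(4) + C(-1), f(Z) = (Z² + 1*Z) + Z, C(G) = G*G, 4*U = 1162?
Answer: 167389/2 ≈ 83695.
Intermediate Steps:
U = 581/2 (U = (¼)*1162 = 581/2 ≈ 290.50)
C(G) = G²
f(Z) = Z² + 2*Z (f(Z) = (Z² + Z) + Z = (Z + Z²) + Z = Z² + 2*Z)
y = 289 (y = 12*(4*(2 + 4)) + (-1)² = 12*(4*6) + 1 = 12*24 + 1 = 288 + 1 = 289)
-260 + y*U = -260 + 289*(581/2) = -260 + 167909/2 = 167389/2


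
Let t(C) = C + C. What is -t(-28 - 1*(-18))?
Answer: 20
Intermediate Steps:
t(C) = 2*C
-t(-28 - 1*(-18)) = -2*(-28 - 1*(-18)) = -2*(-28 + 18) = -2*(-10) = -1*(-20) = 20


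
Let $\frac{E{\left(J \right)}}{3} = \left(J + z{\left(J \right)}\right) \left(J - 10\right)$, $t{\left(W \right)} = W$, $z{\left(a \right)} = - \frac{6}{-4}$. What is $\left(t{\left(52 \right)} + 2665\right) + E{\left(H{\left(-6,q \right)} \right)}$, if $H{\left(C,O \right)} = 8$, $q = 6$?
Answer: $2660$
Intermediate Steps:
$z{\left(a \right)} = \frac{3}{2}$ ($z{\left(a \right)} = \left(-6\right) \left(- \frac{1}{4}\right) = \frac{3}{2}$)
$E{\left(J \right)} = 3 \left(-10 + J\right) \left(\frac{3}{2} + J\right)$ ($E{\left(J \right)} = 3 \left(J + \frac{3}{2}\right) \left(J - 10\right) = 3 \left(\frac{3}{2} + J\right) \left(-10 + J\right) = 3 \left(-10 + J\right) \left(\frac{3}{2} + J\right)$)
$\left(t{\left(52 \right)} + 2665\right) + E{\left(H{\left(-6,q \right)} \right)} = \left(52 + 2665\right) - \left(249 - 192\right) = 2717 - 57 = 2660$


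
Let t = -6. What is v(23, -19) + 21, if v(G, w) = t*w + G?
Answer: 158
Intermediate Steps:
v(G, w) = G - 6*w (v(G, w) = -6*w + G = G - 6*w)
v(23, -19) + 21 = (23 - 6*(-19)) + 21 = (23 + 114) + 21 = 137 + 21 = 158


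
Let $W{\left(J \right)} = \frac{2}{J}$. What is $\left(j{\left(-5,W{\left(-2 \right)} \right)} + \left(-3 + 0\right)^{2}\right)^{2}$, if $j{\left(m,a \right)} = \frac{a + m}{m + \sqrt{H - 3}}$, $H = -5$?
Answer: $\frac{9 \left(204 \sqrt{2} + 217 i\right)}{17 i + 20 \sqrt{2}} \approx 97.926 + 10.192 i$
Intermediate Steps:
$j{\left(m,a \right)} = \frac{a + m}{m + 2 i \sqrt{2}}$ ($j{\left(m,a \right)} = \frac{a + m}{m + \sqrt{-5 - 3}} = \frac{a + m}{m + \sqrt{-8}} = \frac{a + m}{m + 2 i \sqrt{2}}$)
$\left(j{\left(-5,W{\left(-2 \right)} \right)} + \left(-3 + 0\right)^{2}\right)^{2} = \left(\frac{\frac{2}{-2} - 5}{-5 + 2 i \sqrt{2}} + \left(-3 + 0\right)^{2}\right)^{2} = \left(\frac{2 \left(- \frac{1}{2}\right) - 5}{-5 + 2 i \sqrt{2}} + \left(-3\right)^{2}\right)^{2} = \left(\frac{-1 - 5}{-5 + 2 i \sqrt{2}} + 9\right)^{2} = \left(\frac{1}{-5 + 2 i \sqrt{2}} \left(-6\right) + 9\right)^{2} = \left(- \frac{6}{-5 + 2 i \sqrt{2}} + 9\right)^{2} = \left(9 - \frac{6}{-5 + 2 i \sqrt{2}}\right)^{2}$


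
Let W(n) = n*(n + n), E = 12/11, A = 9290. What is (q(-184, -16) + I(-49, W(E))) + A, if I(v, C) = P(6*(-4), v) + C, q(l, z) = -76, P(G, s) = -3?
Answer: 1114819/121 ≈ 9213.4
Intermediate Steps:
E = 12/11 (E = 12*(1/11) = 12/11 ≈ 1.0909)
W(n) = 2*n² (W(n) = n*(2*n) = 2*n²)
I(v, C) = -3 + C
(q(-184, -16) + I(-49, W(E))) + A = (-76 + (-3 + 2*(12/11)²)) + 9290 = (-76 + (-3 + 2*(144/121))) + 9290 = (-76 + (-3 + 288/121)) + 9290 = (-76 - 75/121) + 9290 = -9271/121 + 9290 = 1114819/121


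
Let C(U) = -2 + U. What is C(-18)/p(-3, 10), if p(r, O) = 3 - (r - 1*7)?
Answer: -20/13 ≈ -1.5385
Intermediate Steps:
p(r, O) = 10 - r (p(r, O) = 3 - (r - 7) = 3 - (-7 + r) = 3 + (7 - r) = 10 - r)
C(-18)/p(-3, 10) = (-2 - 18)/(10 - 1*(-3)) = -20/(10 + 3) = -20/13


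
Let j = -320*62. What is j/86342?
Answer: -9920/43171 ≈ -0.22978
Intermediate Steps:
j = -19840
j/86342 = -19840/86342 = -19840*1/86342 = -9920/43171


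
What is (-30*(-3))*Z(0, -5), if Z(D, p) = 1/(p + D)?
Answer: -18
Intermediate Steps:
Z(D, p) = 1/(D + p)
(-30*(-3))*Z(0, -5) = (-30*(-3))/(0 - 5) = 90/(-5) = 90*(-⅕) = -18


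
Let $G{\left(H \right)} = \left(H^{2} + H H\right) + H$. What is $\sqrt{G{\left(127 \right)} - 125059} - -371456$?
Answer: $371456 + i \sqrt{92674} \approx 3.7146 \cdot 10^{5} + 304.42 i$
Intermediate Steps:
$G{\left(H \right)} = H + 2 H^{2}$ ($G{\left(H \right)} = \left(H^{2} + H^{2}\right) + H = 2 H^{2} + H = H + 2 H^{2}$)
$\sqrt{G{\left(127 \right)} - 125059} - -371456 = \sqrt{127 \left(1 + 2 \cdot 127\right) - 125059} - -371456 = \sqrt{127 \left(1 + 254\right) - 125059} + 371456 = \sqrt{127 \cdot 255 - 125059} + 371456 = \sqrt{32385 - 125059} + 371456 = \sqrt{-92674} + 371456 = i \sqrt{92674} + 371456 = 371456 + i \sqrt{92674}$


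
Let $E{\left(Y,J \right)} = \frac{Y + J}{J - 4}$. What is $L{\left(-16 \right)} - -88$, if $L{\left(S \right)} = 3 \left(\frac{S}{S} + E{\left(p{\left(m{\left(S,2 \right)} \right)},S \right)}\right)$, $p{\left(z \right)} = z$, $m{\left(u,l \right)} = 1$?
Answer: $\frac{373}{4} \approx 93.25$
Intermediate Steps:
$E{\left(Y,J \right)} = \frac{J + Y}{-4 + J}$
$L{\left(S \right)} = 3 + \frac{3 \left(1 + S\right)}{-4 + S}$ ($L{\left(S \right)} = 3 \left(\frac{S}{S} + \frac{S + 1}{-4 + S}\right) = 3 \left(1 + \frac{1 + S}{-4 + S}\right) = 3 + \frac{3 \left(1 + S\right)}{-4 + S}$)
$L{\left(-16 \right)} - -88 = \frac{3 \left(-3 + 2 \left(-16\right)\right)}{-4 - 16} - -88 = \frac{3 \left(-3 - 32\right)}{-20} + 88 = 3 \left(- \frac{1}{20}\right) \left(-35\right) + 88 = \frac{21}{4} + 88 = \frac{373}{4}$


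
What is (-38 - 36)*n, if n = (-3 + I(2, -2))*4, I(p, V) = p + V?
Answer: 888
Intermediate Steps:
I(p, V) = V + p
n = -12 (n = (-3 + (-2 + 2))*4 = (-3 + 0)*4 = -3*4 = -12)
(-38 - 36)*n = (-38 - 36)*(-12) = -74*(-12) = 888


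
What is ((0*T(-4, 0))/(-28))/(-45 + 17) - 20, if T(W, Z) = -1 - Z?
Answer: -20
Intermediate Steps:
((0*T(-4, 0))/(-28))/(-45 + 17) - 20 = ((0*(-1 - 1*0))/(-28))/(-45 + 17) - 20 = ((0*(-1 + 0))*(-1/28))/(-28) - 20 = ((0*(-1))*(-1/28))*(-1/28) - 20 = (0*(-1/28))*(-1/28) - 20 = 0*(-1/28) - 20 = 0 - 20 = -20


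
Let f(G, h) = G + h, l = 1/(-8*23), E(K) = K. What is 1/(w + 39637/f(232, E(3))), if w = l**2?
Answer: 7956160/1341950507 ≈ 0.0059288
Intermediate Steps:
l = -1/184 (l = 1/(-184) = -1/184 ≈ -0.0054348)
w = 1/33856 (w = (-1/184)**2 = 1/33856 ≈ 2.9537e-5)
1/(w + 39637/f(232, E(3))) = 1/(1/33856 + 39637/(232 + 3)) = 1/(1/33856 + 39637/235) = 1/(1341950507/7956160) = 7956160/1341950507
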